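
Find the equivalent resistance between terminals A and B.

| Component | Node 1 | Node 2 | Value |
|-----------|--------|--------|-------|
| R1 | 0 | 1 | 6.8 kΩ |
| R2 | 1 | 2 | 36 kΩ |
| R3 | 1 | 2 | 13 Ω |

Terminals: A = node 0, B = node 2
Reduce the network between node 0 (A) and node 2 (B) by series/parallel combination:
  Rp1 = R2 ‖ R3 (parallel, both between nodes 1 and 2) = 1/(1/36000 + 1/13) = 13 Ω
  Rs1 = R1 + Rp1 (series, joined only at node 1) = 6800 + 13 = 6813 Ω
R_eq = 6.813 kΩ

Final answer: 6.813 kΩ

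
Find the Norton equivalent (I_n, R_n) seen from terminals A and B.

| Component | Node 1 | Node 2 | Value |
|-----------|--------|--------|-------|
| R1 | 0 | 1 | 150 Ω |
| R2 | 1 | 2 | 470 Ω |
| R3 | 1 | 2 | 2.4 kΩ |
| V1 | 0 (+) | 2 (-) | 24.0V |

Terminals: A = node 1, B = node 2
Find the Thévenin equivalent first; then I_n = V_th/R_th and R_n = R_th.
Step 1 — V_th is the open-circuit voltage V_A - V_B (nothing connected across the terminals).
Nodal analysis, taking node 2 as the 0 V reference.
Source V1 fixes V_0 = 24 V.
KCL at each unknown node (sum of currents leaving = 0; resistances in Ω):
  Node 1: (V_1 - 24)/150 + (V_1 - 0)/470 + (V_1 - 0)/2400 = 0
Collecting terms: 0.009211 × V_1 = 0.16  =>  V_1 = 17.37 V
V_th = V_1 - V_2 = 17.37 - 0 = 17.37 V
Step 2 — R_th: zero the source — replace V1 by a short circuit (node 2 merges into node 0) — and find the resistance seen between A (node 1) and B (node 0).
Reduce the network between node 1 (A) and node 0 (B) by series/parallel combination:
  Rp1 = R1 ‖ R2 ‖ R3 (parallel, all between nodes 0 and 1) = 1/(1/150 + 1/470 + 1/2400) = 108.6 Ω
R_th = 108.6 Ω
I_n = V_th/R_th = 17.37/108.6 = 0.16 A, and R_n = R_th = 108.6 Ω

Final answer: I_n = 0.16 A, R_n = 108.6 Ω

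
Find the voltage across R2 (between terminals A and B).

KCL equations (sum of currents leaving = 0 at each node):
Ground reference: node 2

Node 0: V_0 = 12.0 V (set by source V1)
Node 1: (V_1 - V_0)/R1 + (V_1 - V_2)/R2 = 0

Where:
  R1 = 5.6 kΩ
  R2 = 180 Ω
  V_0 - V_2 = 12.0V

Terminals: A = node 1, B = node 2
R1 and R2 are in series across V1 (node 0 → node 1 → node 2), and the output A–B is taken across R2, so this is a voltage divider.
Series current: I = V1/(R1 + R2) = 12/(5600 + 180) = 12/5780 = 0.002076 A
V_R2 = I × R2 = V1 × R2/(R1 + R2) = 12 × 180/5780 = 0.3737 V

Final answer: 0.3737 V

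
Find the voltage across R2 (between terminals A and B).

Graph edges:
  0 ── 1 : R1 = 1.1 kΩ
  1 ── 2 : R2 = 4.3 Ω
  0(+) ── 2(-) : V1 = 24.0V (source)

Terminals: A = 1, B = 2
R1 and R2 are in series across V1 (node 0 → node 1 → node 2), and the output A–B is taken across R2, so this is a voltage divider.
Series current: I = V1/(R1 + R2) = 24/(1100 + 4.3) = 24/1104 = 0.02173 A
V_R2 = I × R2 = V1 × R2/(R1 + R2) = 24 × 4.3/1104 = 0.09345 V

Final answer: 0.09345 V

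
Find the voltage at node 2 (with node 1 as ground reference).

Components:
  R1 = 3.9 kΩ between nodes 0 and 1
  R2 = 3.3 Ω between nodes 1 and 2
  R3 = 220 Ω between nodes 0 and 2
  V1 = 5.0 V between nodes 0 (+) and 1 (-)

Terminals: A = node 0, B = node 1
Nodal analysis, taking node 1 as the 0 V reference.
Source V1 fixes V_0 = 5 V.
KCL at each unknown node (sum of currents leaving = 0; resistances in Ω):
  Node 2: (V_2 - 0)/3.3 + (V_2 - 5)/220 = 0
Collecting terms: 0.3076 × V_2 = 0.02273  =>  V_2 = 0.07389 V
The requested potential is V_2 = 0.07389 V.

Final answer: V_2 = 0.07389 V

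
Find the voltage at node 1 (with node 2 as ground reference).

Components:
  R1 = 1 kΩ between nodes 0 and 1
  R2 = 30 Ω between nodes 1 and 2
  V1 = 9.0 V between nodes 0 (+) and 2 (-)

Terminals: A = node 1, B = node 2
Nodal analysis, taking node 2 as the 0 V reference.
Source V1 fixes V_0 = 9 V.
KCL at each unknown node (sum of currents leaving = 0; resistances in Ω):
  Node 1: (V_1 - 9)/1000 + (V_1 - 0)/30 = 0
Collecting terms: 0.03433 × V_1 = 0.009  =>  V_1 = 0.2621 V
The requested potential is V_1 = 0.2621 V.

Final answer: V_1 = 0.2621 V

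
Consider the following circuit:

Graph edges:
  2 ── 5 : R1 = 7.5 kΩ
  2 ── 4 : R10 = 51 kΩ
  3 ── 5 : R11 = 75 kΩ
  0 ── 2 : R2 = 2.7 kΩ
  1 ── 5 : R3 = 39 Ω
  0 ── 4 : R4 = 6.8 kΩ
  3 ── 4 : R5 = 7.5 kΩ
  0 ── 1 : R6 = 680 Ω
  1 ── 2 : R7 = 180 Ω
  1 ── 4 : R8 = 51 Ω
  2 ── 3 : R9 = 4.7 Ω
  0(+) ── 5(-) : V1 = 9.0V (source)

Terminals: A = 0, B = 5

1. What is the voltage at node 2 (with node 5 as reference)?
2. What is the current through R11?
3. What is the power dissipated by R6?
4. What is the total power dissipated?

Nodal analysis, taking node 5 as the 0 V reference.
Source V1 fixes V_0 = 9 V.
KCL at each unknown node (sum of currents leaving = 0; resistances in Ω):
  Node 1: (V_1 - 0)/39 + (V_1 - 9)/680 + (V_1 - V_2)/180 + (V_1 - V_4)/51 = 0
  Node 2: (V_2 - 0)/7500 + (V_2 - 9)/2700 + (V_2 - V_1)/180 + (V_2 - V_3)/4.7 + (V_2 - V_4)/51000 = 0
  Node 3: (V_3 - V_4)/7500 + (V_3 - V_2)/4.7 + (V_3 - 0)/75000 = 0
  Node 4: (V_4 - 9)/6800 + (V_4 - V_3)/7500 + (V_4 - V_1)/51 + (V_4 - V_2)/51000 = 0
Collecting terms (coefficients in siemens):
  0.05228·V_1 - 0.005556·V_2 - 0.01961·V_4 = 0.01324
  0.2188·V_2 - 0.005556·V_1 - 0.2128·V_3 - 0.00001961·V_4 = 0.003333
  0.2129·V_3 - 0.2128·V_2 - 0.0001333·V_4 = 0
  0.01991·V_4 - 0.01961·V_1 - 0.00001961·V_2 - 0.0001333·V_3 = 0.001324
Solving these 4 simultaneous equations (Gaussian elimination) gives:
  V_1 = 0.6348 V, V_2 = 1.119 V, V_3 = 1.119 V, V_4 = 0.7003 V
Part 1:
  Read off the nodal solution: V_2 = 1.119 V
Part 2:
  I_R11 = (V_3 - V_5)/R11 = (1.119 - 0)/75000 = 0.00001492 A
  Magnitude: I_R11 = 0.00001492 A
Part 3:
  I_R6 = (V_0 - V_1)/R6 = (9 - 0.6348)/680 = 0.0123 A
  P_R6 = I_R6² × R6 = (0.0123)² × 680 = 0.1029 W
Part 4:
  Power in each resistor, P = (ΔV)²/R:
    P_R1 = (1.119 - 0)²/7500 = 0.000167 W
    P_R2 = (9 - 1.119)²/2700 = 0.023 W
    P_R3 = (0.6348 - 0)²/39 = 0.01033 W
    P_R4 = (9 - 0.7003)²/6800 = 0.01013 W
    P_R5 = (1.119 - 0.7003)²/7500 = 0.00002335 W
    P_R6 = (9 - 0.6348)²/680 = 0.1029 W
    P_R7 = (0.6348 - 1.119)²/180 = 0.001303 W
    P_R8 = (0.6348 - 0.7003)²/51 = 0.00008415 W
    P_R9 = (1.119 - 1.119)²/4.7 = 0.0000000235 W
    P_R10 = (1.119 - 0.7003)²/51000 = 0.000003439 W
    P_R11 = (1.119 - 0)²/75000 = 0.00001669 W
  P_total = P_R1 + P_R2 + P_R3 + P_R4 + P_R5 + P_R6 + P_R7 + P_R8 + P_R9 + P_R10 + P_R11 = 0.148 W

Final answers:
1. V_2 = 1.119 V
2. I_R11 = 1.492e-05 A
3. P_R6 = 0.1029 W
4. P_total = 0.148 W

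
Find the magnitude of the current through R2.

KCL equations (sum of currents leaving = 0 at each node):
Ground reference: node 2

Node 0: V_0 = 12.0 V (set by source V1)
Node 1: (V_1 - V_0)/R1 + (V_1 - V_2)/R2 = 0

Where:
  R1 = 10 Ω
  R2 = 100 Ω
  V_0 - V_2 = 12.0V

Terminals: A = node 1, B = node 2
Nodal analysis, taking node 2 as the 0 V reference.
Source V1 fixes V_0 = 12 V.
KCL at each unknown node (sum of currents leaving = 0; resistances in Ω):
  Node 1: (V_1 - 12)/10 + (V_1 - 0)/100 = 0
Collecting terms: 0.11 × V_1 = 1.2  =>  V_1 = 10.91 V
I_R2 = (V_1 - V_2)/R2 = (10.91 - 0)/100 = 0.1091 A
|I_R2| = 0.1091 A

Final answer: |I_R2| = 0.1091 A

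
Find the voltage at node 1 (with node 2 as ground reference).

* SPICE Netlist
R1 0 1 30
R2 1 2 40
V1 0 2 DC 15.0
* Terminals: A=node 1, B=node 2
Nodal analysis, taking node 2 as the 0 V reference.
Source V1 fixes V_0 = 15 V.
KCL at each unknown node (sum of currents leaving = 0; resistances in Ω):
  Node 1: (V_1 - 15)/30 + (V_1 - 0)/40 = 0
Collecting terms: 0.05833 × V_1 = 0.5  =>  V_1 = 8.571 V
The requested potential is V_1 = 8.571 V.

Final answer: V_1 = 8.571 V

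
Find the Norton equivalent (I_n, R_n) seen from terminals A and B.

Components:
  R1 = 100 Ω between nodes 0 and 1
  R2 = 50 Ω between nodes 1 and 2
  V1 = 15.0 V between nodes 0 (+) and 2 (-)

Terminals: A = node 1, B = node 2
Find the Thévenin equivalent first; then I_n = V_th/R_th and R_n = R_th.
Step 1 — V_th is the open-circuit voltage V_A - V_B (nothing connected across the terminals).
Nodal analysis, taking node 2 as the 0 V reference.
Source V1 fixes V_0 = 15 V.
KCL at each unknown node (sum of currents leaving = 0; resistances in Ω):
  Node 1: (V_1 - 15)/100 + (V_1 - 0)/50 = 0
Collecting terms: 0.03 × V_1 = 0.15  =>  V_1 = 5 V
V_th = V_1 - V_2 = 5 - 0 = 5 V
Step 2 — R_th: zero the source — replace V1 by a short circuit (node 2 merges into node 0) — and find the resistance seen between A (node 1) and B (node 0).
Reduce the network between node 1 (A) and node 0 (B) by series/parallel combination:
  Rp1 = R1 ‖ R2 (parallel, both between nodes 0 and 1) = 1/(1/100 + 1/50) = 33.33 Ω
R_th = 33.33 Ω
I_n = V_th/R_th = 5/33.33 = 0.15 A, and R_n = R_th = 33.33 Ω

Final answer: I_n = 0.15 A, R_n = 33.33 Ω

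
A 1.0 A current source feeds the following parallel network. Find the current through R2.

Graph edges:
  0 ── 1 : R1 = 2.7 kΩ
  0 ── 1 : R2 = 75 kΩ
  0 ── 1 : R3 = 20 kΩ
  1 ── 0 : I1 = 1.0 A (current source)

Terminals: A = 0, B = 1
All resistors sit directly between nodes 0 and 1, so they are in parallel and share one voltage V; the full source current 1 A splits among them.
1/R_par = 1/2700 + 1/75000 + 1/20000 = 0.0004337 S  =>  R_par = 2306 Ω
V = I × R_par = 1 × 2306 = 2306 V
I_R2 = V/R2 = 2306/75000 = 0.03074 A

Final answer: 0.03074 A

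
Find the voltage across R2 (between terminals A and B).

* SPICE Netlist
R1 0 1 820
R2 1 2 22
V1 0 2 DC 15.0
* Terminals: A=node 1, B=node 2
R1 and R2 are in series across V1 (node 0 → node 1 → node 2), and the output A–B is taken across R2, so this is a voltage divider.
Series current: I = V1/(R1 + R2) = 15/(820 + 22) = 15/842 = 0.01781 A
V_R2 = I × R2 = V1 × R2/(R1 + R2) = 15 × 22/842 = 0.3919 V

Final answer: 0.3919 V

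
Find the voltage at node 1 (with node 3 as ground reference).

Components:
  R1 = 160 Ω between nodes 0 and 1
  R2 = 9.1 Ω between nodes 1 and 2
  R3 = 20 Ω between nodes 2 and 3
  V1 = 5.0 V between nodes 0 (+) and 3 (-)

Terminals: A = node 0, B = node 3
Nodal analysis, taking node 3 as the 0 V reference.
Source V1 fixes V_0 = 5 V.
KCL at each unknown node (sum of currents leaving = 0; resistances in Ω):
  Node 1: (V_1 - 5)/160 + (V_1 - V_2)/9.1 = 0
  Node 2: (V_2 - V_1)/9.1 + (V_2 - 0)/20 = 0
Collecting terms (coefficients in siemens):
  0.1161·V_1 - 0.1099·V_2 = 0.03125
  0.1599·V_2 - 0.1099·V_1 = 0
Determinant D = (0.1161)(0.1599) - (-0.1099)(-0.1099) = 0.006494
V_1 = [(0.03125)(0.1599) - (-0.1099)(0)]/D = 0.7694 V
V_2 = [(0.1161)(0) - (0.03125)(-0.1099)]/D = 0.5288 V
The requested potential is V_1 = 0.7694 V.

Final answer: V_1 = 0.7694 V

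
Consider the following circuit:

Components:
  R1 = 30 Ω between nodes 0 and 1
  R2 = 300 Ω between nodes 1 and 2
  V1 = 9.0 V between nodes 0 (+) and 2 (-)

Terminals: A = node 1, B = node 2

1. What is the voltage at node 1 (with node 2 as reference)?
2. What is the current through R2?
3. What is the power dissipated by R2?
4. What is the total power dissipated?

Nodal analysis, taking node 2 as the 0 V reference.
Source V1 fixes V_0 = 9 V.
KCL at each unknown node (sum of currents leaving = 0; resistances in Ω):
  Node 1: (V_1 - 9)/30 + (V_1 - 0)/300 = 0
Collecting terms: 0.03667 × V_1 = 0.3  =>  V_1 = 8.182 V
Part 1:
  Read off the nodal solution: V_1 = 8.182 V
Part 2:
  I_R2 = (V_1 - V_2)/R2 = (8.182 - 0)/300 = 0.02727 A
  Magnitude: I_R2 = 0.02727 A
Part 3:
  I_R2 = (V_1 - V_2)/R2 = (8.182 - 0)/300 = 0.02727 A
  P_R2 = I_R2² × R2 = (0.02727)² × 300 = 0.2231 W
Part 4:
  Power in each resistor, P = (ΔV)²/R:
    P_R1 = (9 - 8.182)²/30 = 0.02231 W
    P_R2 = (8.182 - 0)²/300 = 0.2231 W
  P_total = P_R1 + P_R2 = 0.2455 W

Final answers:
1. V_1 = 8.182 V
2. I_R2 = 0.02727 A
3. P_R2 = 0.2231 W
4. P_total = 0.2455 W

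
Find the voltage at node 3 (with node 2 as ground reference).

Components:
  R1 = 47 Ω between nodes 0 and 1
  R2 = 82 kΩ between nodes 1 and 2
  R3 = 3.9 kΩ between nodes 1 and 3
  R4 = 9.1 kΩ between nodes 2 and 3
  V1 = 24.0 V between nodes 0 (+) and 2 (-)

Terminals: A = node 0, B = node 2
Nodal analysis, taking node 2 as the 0 V reference.
Source V1 fixes V_0 = 24 V.
KCL at each unknown node (sum of currents leaving = 0; resistances in Ω):
  Node 1: (V_1 - 24)/47 + (V_1 - 0)/82000 + (V_1 - V_3)/3900 = 0
  Node 3: (V_3 - V_1)/3900 + (V_3 - 0)/9100 = 0
Collecting terms (coefficients in siemens):
  0.02155·V_1 - 0.0002564·V_3 = 0.5106
  0.0003663·V_3 - 0.0002564·V_1 = 0
Determinant D = (0.02155)(0.0003663) - (-0.0002564)(-0.0002564) = 0.000007826
V_1 = [(0.5106)(0.0003663) - (-0.0002564)(0)]/D = 23.9 V
V_3 = [(0.02155)(0) - (0.5106)(-0.0002564)]/D = 16.73 V
The requested potential is V_3 = 16.73 V.

Final answer: V_3 = 16.73 V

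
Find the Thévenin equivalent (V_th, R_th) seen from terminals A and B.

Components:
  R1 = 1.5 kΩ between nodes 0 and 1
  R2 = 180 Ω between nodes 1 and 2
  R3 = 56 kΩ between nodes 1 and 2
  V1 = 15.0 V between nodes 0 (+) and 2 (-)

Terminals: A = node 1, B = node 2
Step 1 — V_th is the open-circuit voltage V_A - V_B (nothing connected across the terminals).
Nodal analysis, taking node 2 as the 0 V reference.
Source V1 fixes V_0 = 15 V.
KCL at each unknown node (sum of currents leaving = 0; resistances in Ω):
  Node 1: (V_1 - 15)/1500 + (V_1 - 0)/180 + (V_1 - 0)/56000 = 0
Collecting terms: 0.00624 × V_1 = 0.01  =>  V_1 = 1.603 V
V_th = V_1 - V_2 = 1.603 - 0 = 1.603 V
Step 2 — R_th: zero the source — replace V1 by a short circuit (node 2 merges into node 0) — and find the resistance seen between A (node 1) and B (node 0).
Reduce the network between node 1 (A) and node 0 (B) by series/parallel combination:
  Rp1 = R1 ‖ R2 ‖ R3 (parallel, all between nodes 0 and 1) = 1/(1/1500 + 1/180 + 1/56000) = 160.3 Ω
R_th = 160.3 Ω

Final answer: V_th = 1.603 V, R_th = 160.3 Ω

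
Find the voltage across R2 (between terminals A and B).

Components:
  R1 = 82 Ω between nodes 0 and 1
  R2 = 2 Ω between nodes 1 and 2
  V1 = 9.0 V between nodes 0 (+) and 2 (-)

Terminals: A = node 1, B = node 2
R1 and R2 are in series across V1 (node 0 → node 1 → node 2), and the output A–B is taken across R2, so this is a voltage divider.
Series current: I = V1/(R1 + R2) = 9/(82 + 2) = 9/84 = 0.1071 A
V_R2 = I × R2 = V1 × R2/(R1 + R2) = 9 × 2/84 = 0.2143 V

Final answer: 0.2143 V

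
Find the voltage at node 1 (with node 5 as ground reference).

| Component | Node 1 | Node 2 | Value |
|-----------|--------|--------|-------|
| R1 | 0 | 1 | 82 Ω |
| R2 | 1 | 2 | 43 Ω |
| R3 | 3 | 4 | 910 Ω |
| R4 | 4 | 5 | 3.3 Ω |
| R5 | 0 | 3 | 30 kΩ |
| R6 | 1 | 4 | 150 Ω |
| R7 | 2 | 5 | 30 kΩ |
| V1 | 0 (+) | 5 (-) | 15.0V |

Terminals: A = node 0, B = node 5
Nodal analysis, taking node 5 as the 0 V reference.
Source V1 fixes V_0 = 15 V.
KCL at each unknown node (sum of currents leaving = 0; resistances in Ω):
  Node 1: (V_1 - 15)/82 + (V_1 - V_2)/43 + (V_1 - V_4)/150 = 0
  Node 2: (V_2 - V_1)/43 + (V_2 - 0)/30000 = 0
  Node 3: (V_3 - V_4)/910 + (V_3 - 15)/30000 = 0
  Node 4: (V_4 - V_3)/910 + (V_4 - 0)/3.3 + (V_4 - V_1)/150 = 0
Collecting terms (coefficients in siemens):
  0.04212·V_1 - 0.02326·V_2 - 0.006667·V_4 = 0.1829
  0.02329·V_2 - 0.02326·V_1 = 0
  0.001132·V_3 - 0.001099·V_4 = 0.0005
  0.3108·V_4 - 0.006667·V_1 - 0.001099·V_3 = 0
Solving these 4 simultaneous equations (Gaussian elimination) gives:
  V_1 = 9.756 V, V_2 = 9.742 V, V_3 = 0.6469 V, V_4 = 0.2116 V
The requested potential is V_1 = 9.756 V.

Final answer: V_1 = 9.756 V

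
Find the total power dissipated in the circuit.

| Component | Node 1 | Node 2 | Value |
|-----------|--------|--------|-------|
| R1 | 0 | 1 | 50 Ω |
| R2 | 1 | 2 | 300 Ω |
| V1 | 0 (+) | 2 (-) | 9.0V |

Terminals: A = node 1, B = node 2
Nodal analysis, taking node 2 as the 0 V reference.
Source V1 fixes V_0 = 9 V.
KCL at each unknown node (sum of currents leaving = 0; resistances in Ω):
  Node 1: (V_1 - 9)/50 + (V_1 - 0)/300 = 0
Collecting terms: 0.02333 × V_1 = 0.18  =>  V_1 = 7.714 V
Power in each resistor, P = (ΔV)²/R:
  P_R1 = (9 - 7.714)²/50 = 0.03306 W
  P_R2 = (7.714 - 0)²/300 = 0.1984 W
P_total = P_R1 + P_R2 = 0.2314 W

Final answer: 0.2314 W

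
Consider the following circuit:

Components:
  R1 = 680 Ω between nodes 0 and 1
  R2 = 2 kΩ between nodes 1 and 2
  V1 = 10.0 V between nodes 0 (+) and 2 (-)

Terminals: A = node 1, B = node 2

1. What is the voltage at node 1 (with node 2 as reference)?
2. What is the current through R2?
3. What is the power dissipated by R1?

Nodal analysis, taking node 2 as the 0 V reference.
Source V1 fixes V_0 = 10 V.
KCL at each unknown node (sum of currents leaving = 0; resistances in Ω):
  Node 1: (V_1 - 10)/680 + (V_1 - 0)/2000 = 0
Collecting terms: 0.001971 × V_1 = 0.01471  =>  V_1 = 7.463 V
Part 1:
  Read off the nodal solution: V_1 = 7.463 V
Part 2:
  I_R2 = (V_1 - V_2)/R2 = (7.463 - 0)/2000 = 0.003731 A
  Magnitude: I_R2 = 0.003731 A
Part 3:
  I_R1 = (V_0 - V_1)/R1 = (10 - 7.463)/680 = 0.003731 A
  P_R1 = I_R1² × R1 = (0.003731)² × 680 = 0.009468 W

Final answers:
1. V_1 = 7.463 V
2. I_R2 = 0.003731 A
3. P_R1 = 0.009468 W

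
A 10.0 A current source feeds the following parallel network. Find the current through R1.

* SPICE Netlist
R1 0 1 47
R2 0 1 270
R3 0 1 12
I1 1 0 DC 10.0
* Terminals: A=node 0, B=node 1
All resistors sit directly between nodes 0 and 1, so they are in parallel and share one voltage V; the full source current 10 A splits among them.
1/R_par = 1/47 + 1/270 + 1/12 = 0.1083 S  =>  R_par = 9.232 Ω
V = I × R_par = 10 × 9.232 = 92.32 V
I_R1 = V/R1 = 92.32/47 = 1.964 A

Final answer: 1.964 A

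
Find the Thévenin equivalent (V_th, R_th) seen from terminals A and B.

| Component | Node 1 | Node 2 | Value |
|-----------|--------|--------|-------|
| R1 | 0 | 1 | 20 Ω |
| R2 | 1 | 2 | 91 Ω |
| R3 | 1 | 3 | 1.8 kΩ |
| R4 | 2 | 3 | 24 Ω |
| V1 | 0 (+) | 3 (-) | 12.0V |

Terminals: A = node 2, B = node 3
Step 1 — V_th is the open-circuit voltage V_A - V_B (nothing connected across the terminals).
Nodal analysis, taking node 3 as the 0 V reference.
Source V1 fixes V_0 = 12 V.
KCL at each unknown node (sum of currents leaving = 0; resistances in Ω):
  Node 1: (V_1 - 12)/20 + (V_1 - V_2)/91 + (V_1 - 0)/1800 = 0
  Node 2: (V_2 - V_1)/91 + (V_2 - 0)/24 = 0
Collecting terms (coefficients in siemens):
  0.06154·V_1 - 0.01099·V_2 = 0.6
  0.05266·V_2 - 0.01099·V_1 = 0
Determinant D = (0.06154)(0.05266) - (-0.01099)(-0.01099) = 0.00312
V_1 = [(0.6)(0.05266) - (-0.01099)(0)]/D = 10.13 V
V_2 = [(0.06154)(0) - (0.6)(-0.01099)]/D = 2.113 V
V_th = V_2 - V_3 = 2.113 - 0 = 2.113 V
Step 2 — R_th: zero the source — replace V1 by a short circuit (node 3 merges into node 0) — and find the resistance seen between A (node 2) and B (node 0).
Reduce the network between node 2 (A) and node 0 (B) by series/parallel combination:
  Rp1 = R1 ‖ R3 (parallel, both between nodes 0 and 1) = 1/(1/20 + 1/1800) = 19.78 Ω
  Rs1 = R2 + Rp1 (series, joined only at node 1) = 91 + 19.78 = 110.8 Ω
  Rp2 = R4 ‖ Rs1 (parallel, both between nodes 0 and 2) = 1/(1/24 + 1/110.8) = 19.73 Ω
R_th = 19.73 Ω

Final answer: V_th = 2.113 V, R_th = 19.73 Ω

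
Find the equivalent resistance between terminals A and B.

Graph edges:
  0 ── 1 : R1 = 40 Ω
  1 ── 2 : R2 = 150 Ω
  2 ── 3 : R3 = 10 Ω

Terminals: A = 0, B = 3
Reduce the network between node 0 (A) and node 3 (B) by series/parallel combination:
  Rs1 = R1 + R2 (series, joined only at node 1) = 40 + 150 = 190 Ω
  Rs2 = R3 + Rs1 (series, joined only at node 2) = 10 + 190 = 200 Ω
R_eq = 200 Ω

Final answer: 200 Ω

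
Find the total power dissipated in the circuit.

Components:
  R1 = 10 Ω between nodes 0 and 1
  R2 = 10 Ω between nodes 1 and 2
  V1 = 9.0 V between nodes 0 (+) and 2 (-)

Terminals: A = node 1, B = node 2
Nodal analysis, taking node 2 as the 0 V reference.
Source V1 fixes V_0 = 9 V.
KCL at each unknown node (sum of currents leaving = 0; resistances in Ω):
  Node 1: (V_1 - 9)/10 + (V_1 - 0)/10 = 0
Collecting terms: 0.2 × V_1 = 0.9  =>  V_1 = 4.5 V
Power in each resistor, P = (ΔV)²/R:
  P_R1 = (9 - 4.5)²/10 = 2.025 W
  P_R2 = (4.5 - 0)²/10 = 2.025 W
P_total = P_R1 + P_R2 = 4.05 W

Final answer: 4.05 W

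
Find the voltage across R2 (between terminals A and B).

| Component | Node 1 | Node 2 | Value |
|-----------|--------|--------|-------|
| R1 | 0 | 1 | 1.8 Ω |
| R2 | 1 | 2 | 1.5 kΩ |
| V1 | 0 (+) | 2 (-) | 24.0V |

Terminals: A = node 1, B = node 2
R1 and R2 are in series across V1 (node 0 → node 1 → node 2), and the output A–B is taken across R2, so this is a voltage divider.
Series current: I = V1/(R1 + R2) = 24/(1.8 + 1500) = 24/1502 = 0.01598 A
V_R2 = I × R2 = V1 × R2/(R1 + R2) = 24 × 1500/1502 = 23.97 V

Final answer: 23.97 V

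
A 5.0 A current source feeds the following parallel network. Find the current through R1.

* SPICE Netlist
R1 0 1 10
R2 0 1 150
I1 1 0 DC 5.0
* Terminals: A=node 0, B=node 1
All resistors sit directly between nodes 0 and 1, so they are in parallel and share one voltage V; the full source current 5 A splits among them.
1/R_par = 1/10 + 1/150 = 0.1067 S  =>  R_par = 9.375 Ω
V = I × R_par = 5 × 9.375 = 46.88 V
I_R1 = V/R1 = 46.88/10 = 4.688 A

Final answer: 4.688 A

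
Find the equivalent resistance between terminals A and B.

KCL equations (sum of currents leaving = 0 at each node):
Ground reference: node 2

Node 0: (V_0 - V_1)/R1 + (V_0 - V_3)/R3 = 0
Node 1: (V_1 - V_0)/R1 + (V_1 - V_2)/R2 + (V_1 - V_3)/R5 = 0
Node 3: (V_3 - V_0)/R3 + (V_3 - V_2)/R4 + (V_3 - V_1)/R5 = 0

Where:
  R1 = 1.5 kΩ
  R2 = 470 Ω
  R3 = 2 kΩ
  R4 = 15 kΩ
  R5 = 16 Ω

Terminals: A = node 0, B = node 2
The network is not a plain series/parallel combination. Inject a 1 A test current into terminal A (node 0) and return it from terminal B (node 2); then R_eq = V_A / (1 A).
Nodal analysis, taking node 2 as the 0 V reference.
Current source I_test pushes 1 A into node 0 and draws it out of node 2.
KCL at each unknown node (sum of currents leaving = 0; resistances in Ω):
  Node 0: (V_0 - V_1)/1500 + (V_0 - V_3)/2000 - 1 = 0
  Node 1: (V_1 - V_0)/1500 + (V_1 - 0)/470 + (V_1 - V_3)/16 = 0
  Node 3: (V_3 - V_0)/2000 + (V_3 - V_1)/16 + (V_3 - 0)/15000 = 0
Collecting terms (coefficients in siemens):
  0.001167·V_0 - 0.0006667·V_1 - 0.0005·V_3 = 1
  0.06529·V_1 - 0.0006667·V_0 - 0.0625·V_3 = 0
  0.06307·V_3 - 0.0005·V_0 - 0.0625·V_1 = 0
Solving these 3 simultaneous equations (Gaussian elimination) gives:
  V_0 = 1315 V, V_1 = 455.5 V, V_3 = 461.9 V
R_eq = V_0 / 1 A = 1315 Ω = 1.315 kΩ

Final answer: 1.315 kΩ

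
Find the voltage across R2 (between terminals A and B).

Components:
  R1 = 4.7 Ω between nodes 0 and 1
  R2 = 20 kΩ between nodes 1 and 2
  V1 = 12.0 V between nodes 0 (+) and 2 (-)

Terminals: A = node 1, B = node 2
R1 and R2 are in series across V1 (node 0 → node 1 → node 2), and the output A–B is taken across R2, so this is a voltage divider.
Series current: I = V1/(R1 + R2) = 12/(4.7 + 20000) = 12/20000 = 0.0005999 A
V_R2 = I × R2 = V1 × R2/(R1 + R2) = 12 × 20000/20000 = 12 V

Final answer: 12 V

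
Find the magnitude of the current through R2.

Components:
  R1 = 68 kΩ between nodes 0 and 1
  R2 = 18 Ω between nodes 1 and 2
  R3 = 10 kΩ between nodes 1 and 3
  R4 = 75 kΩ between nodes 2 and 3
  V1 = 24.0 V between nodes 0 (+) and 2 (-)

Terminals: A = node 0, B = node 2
Nodal analysis, taking node 2 as the 0 V reference.
Source V1 fixes V_0 = 24 V.
KCL at each unknown node (sum of currents leaving = 0; resistances in Ω):
  Node 1: (V_1 - 24)/68000 + (V_1 - 0)/18 + (V_1 - V_3)/10000 = 0
  Node 3: (V_3 - V_1)/10000 + (V_3 - 0)/75000 = 0
Collecting terms (coefficients in siemens):
  0.05567·V_1 - 0.0001·V_3 = 0.0003529
  0.0001133·V_3 - 0.0001·V_1 = 0
Determinant D = (0.05567)(0.0001133) - (-0.0001)(-0.0001) = 0.000006299
V_1 = [(0.0003529)(0.0001133) - (-0.0001)(0)]/D = 0.00635 V
V_3 = [(0.05567)(0) - (0.0003529)(-0.0001)]/D = 0.005603 V
I_R2 = (V_1 - V_2)/R2 = (0.00635 - 0)/18 = 0.0003528 A
|I_R2| = 0.0003528 A

Final answer: |I_R2| = 0.0003528 A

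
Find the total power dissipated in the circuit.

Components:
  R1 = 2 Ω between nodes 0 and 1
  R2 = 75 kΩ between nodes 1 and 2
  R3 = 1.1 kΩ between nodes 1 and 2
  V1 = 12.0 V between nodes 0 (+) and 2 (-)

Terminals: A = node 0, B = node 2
Nodal analysis, taking node 2 as the 0 V reference.
Source V1 fixes V_0 = 12 V.
KCL at each unknown node (sum of currents leaving = 0; resistances in Ω):
  Node 1: (V_1 - 12)/2 + (V_1 - 0)/75000 + (V_1 - 0)/1100 = 0
Collecting terms: 0.5009 × V_1 = 6  =>  V_1 = 11.98 V
Power in each resistor, P = (ΔV)²/R:
  P_R1 = (12 - 11.98)²/2 = 0.0002441 W
  P_R2 = (11.98 - 0)²/75000 = 0.001913 W
  P_R3 = (11.98 - 0)²/1100 = 0.1304 W
P_total = P_R1 + P_R2 + P_R3 = 0.1326 W

Final answer: 0.1326 W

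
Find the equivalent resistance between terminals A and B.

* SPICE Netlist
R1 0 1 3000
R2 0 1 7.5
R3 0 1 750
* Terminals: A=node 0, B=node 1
Reduce the network between node 0 (A) and node 1 (B) by series/parallel combination:
  Rp1 = R1 ‖ R2 ‖ R3 (parallel, all between nodes 0 and 1) = 1/(1/3000 + 1/7.5 + 1/750) = 7.407 Ω
R_eq = 7.407 Ω

Final answer: 7.407 Ω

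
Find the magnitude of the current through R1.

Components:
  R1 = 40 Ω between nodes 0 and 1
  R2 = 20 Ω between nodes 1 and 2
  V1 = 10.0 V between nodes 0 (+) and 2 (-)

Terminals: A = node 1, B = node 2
Nodal analysis, taking node 2 as the 0 V reference.
Source V1 fixes V_0 = 10 V.
KCL at each unknown node (sum of currents leaving = 0; resistances in Ω):
  Node 1: (V_1 - 10)/40 + (V_1 - 0)/20 = 0
Collecting terms: 0.075 × V_1 = 0.25  =>  V_1 = 3.333 V
I_R1 = (V_0 - V_1)/R1 = (10 - 3.333)/40 = 0.1667 A
|I_R1| = 0.1667 A

Final answer: |I_R1| = 0.1667 A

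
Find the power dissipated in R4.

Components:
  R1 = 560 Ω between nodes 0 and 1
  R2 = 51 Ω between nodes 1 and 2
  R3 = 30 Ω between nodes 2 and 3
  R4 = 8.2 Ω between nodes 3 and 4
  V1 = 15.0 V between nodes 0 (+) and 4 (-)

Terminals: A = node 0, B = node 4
Nodal analysis, taking node 4 as the 0 V reference.
Source V1 fixes V_0 = 15 V.
KCL at each unknown node (sum of currents leaving = 0; resistances in Ω):
  Node 1: (V_1 - 15)/560 + (V_1 - V_2)/51 = 0
  Node 2: (V_2 - V_1)/51 + (V_2 - V_3)/30 = 0
  Node 3: (V_3 - V_2)/30 + (V_3 - 0)/8.2 = 0
Collecting terms (coefficients in siemens):
  0.02139·V_1 - 0.01961·V_2 = 0.02679
  0.05294·V_2 - 0.01961·V_1 - 0.03333·V_3 = 0
  0.1553·V_3 - 0.03333·V_2 = 0
Solving these 3 simultaneous equations (Gaussian elimination) gives:
  V_1 = 2.061 V, V_2 = 0.8826 V, V_3 = 0.1895 V
I_R4 = (V_3 - V_4)/R4 = (0.1895 - 0)/8.2 = 0.02311 A
P_R4 = I_R4² × R4 = (0.02311)² × 8.2 = 0.004378 W

Final answer: 0.004378 W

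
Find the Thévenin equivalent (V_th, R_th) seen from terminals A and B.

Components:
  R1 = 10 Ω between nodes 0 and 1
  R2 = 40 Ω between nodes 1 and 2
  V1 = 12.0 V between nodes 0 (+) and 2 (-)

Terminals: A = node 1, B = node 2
Step 1 — V_th is the open-circuit voltage V_A - V_B (nothing connected across the terminals).
Nodal analysis, taking node 2 as the 0 V reference.
Source V1 fixes V_0 = 12 V.
KCL at each unknown node (sum of currents leaving = 0; resistances in Ω):
  Node 1: (V_1 - 12)/10 + (V_1 - 0)/40 = 0
Collecting terms: 0.125 × V_1 = 1.2  =>  V_1 = 9.6 V
V_th = V_1 - V_2 = 9.6 - 0 = 9.6 V
Step 2 — R_th: zero the source — replace V1 by a short circuit (node 2 merges into node 0) — and find the resistance seen between A (node 1) and B (node 0).
Reduce the network between node 1 (A) and node 0 (B) by series/parallel combination:
  Rp1 = R1 ‖ R2 (parallel, both between nodes 0 and 1) = 1/(1/10 + 1/40) = 8 Ω
R_th = 8 Ω

Final answer: V_th = 9.6 V, R_th = 8 Ω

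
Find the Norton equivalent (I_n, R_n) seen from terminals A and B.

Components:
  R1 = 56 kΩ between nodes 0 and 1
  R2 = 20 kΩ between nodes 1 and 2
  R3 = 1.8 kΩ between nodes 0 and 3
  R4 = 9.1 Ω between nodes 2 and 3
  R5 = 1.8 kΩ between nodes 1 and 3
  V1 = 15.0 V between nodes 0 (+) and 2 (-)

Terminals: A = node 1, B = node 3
Find the Thévenin equivalent first; then I_n = V_th/R_th and R_n = R_th.
Step 1 — V_th is the open-circuit voltage V_A - V_B (nothing connected across the terminals).
Nodal analysis, taking node 2 as the 0 V reference.
Source V1 fixes V_0 = 15 V.
KCL at each unknown node (sum of currents leaving = 0; resistances in Ω):
  Node 1: (V_1 - 15)/56000 + (V_1 - 0)/20000 + (V_1 - V_3)/1800 = 0
  Node 3: (V_3 - 15)/1800 + (V_3 - 0)/9.1 + (V_3 - V_1)/1800 = 0
Collecting terms (coefficients in siemens):
  0.0006234·V_1 - 0.0005556·V_3 = 0.0002679
  0.111·V_3 - 0.0005556·V_1 = 0.008333
Determinant D = (0.0006234)(0.111) - (-0.0005556)(-0.0005556) = 0.00006889
V_1 = [(0.0002679)(0.111) - (-0.0005556)(0.008333)]/D = 0.4988 V
V_3 = [(0.0006234)(0.008333) - (0.0002679)(-0.0005556)]/D = 0.07757 V
V_th = V_1 - V_3 = 0.4988 - 0.07757 = 0.4212 V
Step 2 — R_th: zero the source — replace V1 by a short circuit (node 2 merges into node 0) — and find the resistance seen between A (node 1) and B (node 3).
Reduce the network between node 1 (A) and node 3 (B) by series/parallel combination:
  Rp1 = R1 ‖ R2 (parallel, both between nodes 0 and 1) = 1/(1/56000 + 1/20000) = 14740 Ω
  Rp2 = R3 ‖ R4 (parallel, both between nodes 0 and 3) = 1/(1/1800 + 1/9.1) = 9.054 Ω
  Rs1 = Rp1 + Rp2 (series, joined only at node 0) = 14740 + 9.054 = 14750 Ω
  Rp3 = R5 ‖ Rs1 (parallel, both between nodes 1 and 3) = 1/(1/1800 + 1/14750) = 1604 Ω
R_th = 1.604 kΩ
I_n = V_th/R_th = 0.4212/1604 = 0.0002626 A, and R_n = R_th = 1.604 kΩ

Final answer: I_n = 0.0002626 A, R_n = 1.604 kΩ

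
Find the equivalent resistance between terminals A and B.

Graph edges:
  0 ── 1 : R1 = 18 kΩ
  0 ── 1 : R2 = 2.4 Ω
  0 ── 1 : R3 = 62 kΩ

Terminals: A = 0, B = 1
Reduce the network between node 0 (A) and node 1 (B) by series/parallel combination:
  Rp1 = R1 ‖ R2 ‖ R3 (parallel, all between nodes 0 and 1) = 1/(1/18000 + 1/2.4 + 1/62000) = 2.4 Ω
R_eq = 2.4 Ω

Final answer: 2.4 Ω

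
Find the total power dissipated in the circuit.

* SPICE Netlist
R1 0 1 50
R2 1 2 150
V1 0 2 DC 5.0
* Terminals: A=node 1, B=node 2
Nodal analysis, taking node 2 as the 0 V reference.
Source V1 fixes V_0 = 5 V.
KCL at each unknown node (sum of currents leaving = 0; resistances in Ω):
  Node 1: (V_1 - 5)/50 + (V_1 - 0)/150 = 0
Collecting terms: 0.02667 × V_1 = 0.1  =>  V_1 = 3.75 V
Power in each resistor, P = (ΔV)²/R:
  P_R1 = (5 - 3.75)²/50 = 0.03125 W
  P_R2 = (3.75 - 0)²/150 = 0.09375 W
P_total = P_R1 + P_R2 = 0.125 W

Final answer: 0.125 W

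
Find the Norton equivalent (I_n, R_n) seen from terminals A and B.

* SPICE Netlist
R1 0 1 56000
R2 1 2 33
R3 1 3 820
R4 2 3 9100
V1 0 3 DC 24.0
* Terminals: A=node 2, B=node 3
Find the Thévenin equivalent first; then I_n = V_th/R_th and R_n = R_th.
Step 1 — V_th is the open-circuit voltage V_A - V_B (nothing connected across the terminals).
Nodal analysis, taking node 3 as the 0 V reference.
Source V1 fixes V_0 = 24 V.
KCL at each unknown node (sum of currents leaving = 0; resistances in Ω):
  Node 1: (V_1 - 24)/56000 + (V_1 - V_2)/33 + (V_1 - 0)/820 = 0
  Node 2: (V_2 - V_1)/33 + (V_2 - 0)/9100 = 0
Collecting terms (coefficients in siemens):
  0.03154·V_1 - 0.0303·V_2 = 0.0004286
  0.03041·V_2 - 0.0303·V_1 = 0
Determinant D = (0.03154)(0.03041) - (-0.0303)(-0.0303) = 0.00004096
V_1 = [(0.0004286)(0.03041) - (-0.0303)(0)]/D = 0.3182 V
V_2 = [(0.03154)(0) - (0.0004286)(-0.0303)]/D = 0.3171 V
V_th = V_2 - V_3 = 0.3171 - 0 = 0.3171 V
Step 2 — R_th: zero the source — replace V1 by a short circuit (node 3 merges into node 0) — and find the resistance seen between A (node 2) and B (node 0).
Reduce the network between node 2 (A) and node 0 (B) by series/parallel combination:
  Rp1 = R1 ‖ R3 (parallel, both between nodes 0 and 1) = 1/(1/56000 + 1/820) = 808.2 Ω
  Rs1 = R2 + Rp1 (series, joined only at node 1) = 33 + 808.2 = 841.2 Ω
  Rp2 = R4 ‖ Rs1 (parallel, both between nodes 0 and 2) = 1/(1/9100 + 1/841.2) = 770 Ω
R_th = 770 Ω
I_n = V_th/R_th = 0.3171/770 = 0.0004118 A, and R_n = R_th = 770 Ω

Final answer: I_n = 0.0004118 A, R_n = 770 Ω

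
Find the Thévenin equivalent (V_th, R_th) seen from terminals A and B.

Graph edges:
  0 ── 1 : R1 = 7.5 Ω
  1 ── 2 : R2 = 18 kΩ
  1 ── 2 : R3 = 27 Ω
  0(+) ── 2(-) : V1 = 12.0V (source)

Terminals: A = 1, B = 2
Step 1 — V_th is the open-circuit voltage V_A - V_B (nothing connected across the terminals).
Nodal analysis, taking node 2 as the 0 V reference.
Source V1 fixes V_0 = 12 V.
KCL at each unknown node (sum of currents leaving = 0; resistances in Ω):
  Node 1: (V_1 - 12)/7.5 + (V_1 - 0)/18000 + (V_1 - 0)/27 = 0
Collecting terms: 0.1704 × V_1 = 1.6  =>  V_1 = 9.388 V
V_th = V_1 - V_2 = 9.388 - 0 = 9.388 V
Step 2 — R_th: zero the source — replace V1 by a short circuit (node 2 merges into node 0) — and find the resistance seen between A (node 1) and B (node 0).
Reduce the network between node 1 (A) and node 0 (B) by series/parallel combination:
  Rp1 = R1 ‖ R2 ‖ R3 (parallel, all between nodes 0 and 1) = 1/(1/7.5 + 1/18000 + 1/27) = 5.868 Ω
R_th = 5.868 Ω

Final answer: V_th = 9.388 V, R_th = 5.868 Ω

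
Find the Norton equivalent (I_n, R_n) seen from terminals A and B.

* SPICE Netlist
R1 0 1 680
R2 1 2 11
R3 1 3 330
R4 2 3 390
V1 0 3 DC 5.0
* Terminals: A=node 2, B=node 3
Find the Thévenin equivalent first; then I_n = V_th/R_th and R_n = R_th.
Step 1 — V_th is the open-circuit voltage V_A - V_B (nothing connected across the terminals).
Nodal analysis, taking node 3 as the 0 V reference.
Source V1 fixes V_0 = 5 V.
KCL at each unknown node (sum of currents leaving = 0; resistances in Ω):
  Node 1: (V_1 - 5)/680 + (V_1 - V_2)/11 + (V_1 - 0)/330 = 0
  Node 2: (V_2 - V_1)/11 + (V_2 - 0)/390 = 0
Collecting terms (coefficients in siemens):
  0.09541·V_1 - 0.09091·V_2 = 0.007353
  0.09347·V_2 - 0.09091·V_1 = 0
Determinant D = (0.09541)(0.09347) - (-0.09091)(-0.09091) = 0.0006538
V_1 = [(0.007353)(0.09347) - (-0.09091)(0)]/D = 1.051 V
V_2 = [(0.09541)(0) - (0.007353)(-0.09091)]/D = 1.022 V
V_th = V_2 - V_3 = 1.022 - 0 = 1.022 V
Step 2 — R_th: zero the source — replace V1 by a short circuit (node 3 merges into node 0) — and find the resistance seen between A (node 2) and B (node 0).
Reduce the network between node 2 (A) and node 0 (B) by series/parallel combination:
  Rp1 = R1 ‖ R3 (parallel, both between nodes 0 and 1) = 1/(1/680 + 1/330) = 222.2 Ω
  Rs1 = R2 + Rp1 (series, joined only at node 1) = 11 + 222.2 = 233.2 Ω
  Rp2 = R4 ‖ Rs1 (parallel, both between nodes 0 and 2) = 1/(1/390 + 1/233.2) = 145.9 Ω
R_th = 145.9 Ω
I_n = V_th/R_th = 1.022/145.9 = 0.007006 A, and R_n = R_th = 145.9 Ω

Final answer: I_n = 0.007006 A, R_n = 145.9 Ω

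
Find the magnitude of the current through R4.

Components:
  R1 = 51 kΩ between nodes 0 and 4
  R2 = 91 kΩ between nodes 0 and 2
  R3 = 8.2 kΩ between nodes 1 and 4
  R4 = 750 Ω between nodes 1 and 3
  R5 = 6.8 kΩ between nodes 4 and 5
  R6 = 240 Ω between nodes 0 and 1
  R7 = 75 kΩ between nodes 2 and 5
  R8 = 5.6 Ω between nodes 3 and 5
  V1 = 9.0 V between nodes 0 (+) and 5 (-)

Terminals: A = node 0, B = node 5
Nodal analysis, taking node 5 as the 0 V reference.
Source V1 fixes V_0 = 9 V.
KCL at each unknown node (sum of currents leaving = 0; resistances in Ω):
  Node 1: (V_1 - V_4)/8200 + (V_1 - V_3)/750 + (V_1 - 9)/240 = 0
  Node 2: (V_2 - 9)/91000 + (V_2 - 0)/75000 = 0
  Node 3: (V_3 - V_1)/750 + (V_3 - 0)/5.6 = 0
  Node 4: (V_4 - 9)/51000 + (V_4 - V_1)/8200 + (V_4 - 0)/6800 = 0
Collecting terms (coefficients in siemens):
  0.005622·V_1 - 0.001333·V_3 - 0.000122·V_4 = 0.0375
  0.00002432·V_2 = 0.0000989
  0.1799·V_3 - 0.001333·V_1 = 0
  0.0002886·V_4 - 0.000122·V_1 = 0.0001765
Solving these 4 simultaneous equations (Gaussian elimination) gives:
  V_1 = 6.757 V, V_2 = 4.066 V, V_3 = 0.05008 V, V_4 = 3.467 V
I_R4 = (V_1 - V_3)/R4 = (6.757 - 0.05008)/750 = 0.008943 A
|I_R4| = 0.008943 A

Final answer: |I_R4| = 0.008943 A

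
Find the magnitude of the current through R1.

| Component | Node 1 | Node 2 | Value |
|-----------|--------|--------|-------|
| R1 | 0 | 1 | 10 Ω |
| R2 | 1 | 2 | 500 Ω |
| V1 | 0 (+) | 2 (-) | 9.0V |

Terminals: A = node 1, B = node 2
Nodal analysis, taking node 2 as the 0 V reference.
Source V1 fixes V_0 = 9 V.
KCL at each unknown node (sum of currents leaving = 0; resistances in Ω):
  Node 1: (V_1 - 9)/10 + (V_1 - 0)/500 = 0
Collecting terms: 0.102 × V_1 = 0.9  =>  V_1 = 8.824 V
I_R1 = (V_0 - V_1)/R1 = (9 - 8.824)/10 = 0.01765 A
|I_R1| = 0.01765 A

Final answer: |I_R1| = 0.01765 A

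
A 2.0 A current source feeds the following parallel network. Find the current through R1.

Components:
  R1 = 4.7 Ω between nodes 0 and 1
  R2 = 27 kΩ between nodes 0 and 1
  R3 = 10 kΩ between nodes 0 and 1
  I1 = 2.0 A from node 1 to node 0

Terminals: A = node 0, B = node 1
All resistors sit directly between nodes 0 and 1, so they are in parallel and share one voltage V; the full source current 2 A splits among them.
1/R_par = 1/4.7 + 1/27000 + 1/10000 = 0.2129 S  =>  R_par = 4.697 Ω
V = I × R_par = 2 × 4.697 = 9.394 V
I_R1 = V/R1 = 9.394/4.7 = 1.999 A

Final answer: 1.999 A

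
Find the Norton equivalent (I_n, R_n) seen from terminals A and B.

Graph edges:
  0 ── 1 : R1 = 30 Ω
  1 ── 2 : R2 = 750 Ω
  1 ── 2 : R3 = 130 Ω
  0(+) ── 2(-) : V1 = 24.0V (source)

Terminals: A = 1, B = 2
Find the Thévenin equivalent first; then I_n = V_th/R_th and R_n = R_th.
Step 1 — V_th is the open-circuit voltage V_A - V_B (nothing connected across the terminals).
Nodal analysis, taking node 2 as the 0 V reference.
Source V1 fixes V_0 = 24 V.
KCL at each unknown node (sum of currents leaving = 0; resistances in Ω):
  Node 1: (V_1 - 24)/30 + (V_1 - 0)/750 + (V_1 - 0)/130 = 0
Collecting terms: 0.04236 × V_1 = 0.8  =>  V_1 = 18.89 V
V_th = V_1 - V_2 = 18.89 - 0 = 18.89 V
Step 2 — R_th: zero the source — replace V1 by a short circuit (node 2 merges into node 0) — and find the resistance seen between A (node 1) and B (node 0).
Reduce the network between node 1 (A) and node 0 (B) by series/parallel combination:
  Rp1 = R1 ‖ R2 ‖ R3 (parallel, all between nodes 0 and 1) = 1/(1/30 + 1/750 + 1/130) = 23.61 Ω
R_th = 23.61 Ω
I_n = V_th/R_th = 18.89/23.61 = 0.8 A, and R_n = R_th = 23.61 Ω

Final answer: I_n = 0.8 A, R_n = 23.61 Ω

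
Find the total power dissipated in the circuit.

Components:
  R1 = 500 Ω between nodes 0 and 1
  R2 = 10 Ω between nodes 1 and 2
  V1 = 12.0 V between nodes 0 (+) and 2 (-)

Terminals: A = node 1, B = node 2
Nodal analysis, taking node 2 as the 0 V reference.
Source V1 fixes V_0 = 12 V.
KCL at each unknown node (sum of currents leaving = 0; resistances in Ω):
  Node 1: (V_1 - 12)/500 + (V_1 - 0)/10 = 0
Collecting terms: 0.102 × V_1 = 0.024  =>  V_1 = 0.2353 V
Power in each resistor, P = (ΔV)²/R:
  P_R1 = (12 - 0.2353)²/500 = 0.2768 W
  P_R2 = (0.2353 - 0)²/10 = 0.005536 W
P_total = P_R1 + P_R2 = 0.2824 W

Final answer: 0.2824 W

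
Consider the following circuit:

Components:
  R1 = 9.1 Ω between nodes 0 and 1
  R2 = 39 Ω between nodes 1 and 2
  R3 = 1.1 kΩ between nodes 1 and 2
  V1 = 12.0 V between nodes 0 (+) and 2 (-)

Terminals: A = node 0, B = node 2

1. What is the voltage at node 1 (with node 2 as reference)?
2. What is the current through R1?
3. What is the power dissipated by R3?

Nodal analysis, taking node 2 as the 0 V reference.
Source V1 fixes V_0 = 12 V.
KCL at each unknown node (sum of currents leaving = 0; resistances in Ω):
  Node 1: (V_1 - 12)/9.1 + (V_1 - 0)/39 + (V_1 - 0)/1100 = 0
Collecting terms: 0.1364 × V_1 = 1.319  =>  V_1 = 9.665 V
Part 1:
  Read off the nodal solution: V_1 = 9.665 V
Part 2:
  I_R1 = (V_0 - V_1)/R1 = (12 - 9.665)/9.1 = 0.2566 A
  Magnitude: I_R1 = 0.2566 A
Part 3:
  I_R3 = (V_1 - V_2)/R3 = (9.665 - 0)/1100 = 0.008786 A
  P_R3 = I_R3² × R3 = (0.008786)² × 1100 = 0.08492 W

Final answers:
1. V_1 = 9.665 V
2. I_R1 = 0.2566 A
3. P_R3 = 0.08492 W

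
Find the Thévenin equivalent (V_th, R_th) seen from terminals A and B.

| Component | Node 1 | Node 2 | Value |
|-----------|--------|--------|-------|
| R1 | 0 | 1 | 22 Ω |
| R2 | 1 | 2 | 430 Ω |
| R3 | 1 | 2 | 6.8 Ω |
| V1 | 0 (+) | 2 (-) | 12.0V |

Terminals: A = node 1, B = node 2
Step 1 — V_th is the open-circuit voltage V_A - V_B (nothing connected across the terminals).
Nodal analysis, taking node 2 as the 0 V reference.
Source V1 fixes V_0 = 12 V.
KCL at each unknown node (sum of currents leaving = 0; resistances in Ω):
  Node 1: (V_1 - 12)/22 + (V_1 - 0)/430 + (V_1 - 0)/6.8 = 0
Collecting terms: 0.1948 × V_1 = 0.5455  =>  V_1 = 2.8 V
V_th = V_1 - V_2 = 2.8 - 0 = 2.8 V
Step 2 — R_th: zero the source — replace V1 by a short circuit (node 2 merges into node 0) — and find the resistance seen between A (node 1) and B (node 0).
Reduce the network between node 1 (A) and node 0 (B) by series/parallel combination:
  Rp1 = R1 ‖ R2 ‖ R3 (parallel, all between nodes 0 and 1) = 1/(1/22 + 1/430 + 1/6.8) = 5.132 Ω
R_th = 5.132 Ω

Final answer: V_th = 2.8 V, R_th = 5.132 Ω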